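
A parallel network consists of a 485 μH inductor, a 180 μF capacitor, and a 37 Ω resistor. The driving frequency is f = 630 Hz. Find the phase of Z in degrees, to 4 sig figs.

-81.97°

ω = 2πf = 3958 rad/s
X_L = ωL = 1.920 Ω
X_C = 1/(ωC) = 1.403 Ω
Parallel: admittances add. Y = 1/R + 1/(jωL) + jωC
Y = (0.02703 + j0.1916) S
|Y| = 0.1935 S → |Z| = 1/|Y| = 5.167 Ω, ∠Z = −∠Y = -81.97°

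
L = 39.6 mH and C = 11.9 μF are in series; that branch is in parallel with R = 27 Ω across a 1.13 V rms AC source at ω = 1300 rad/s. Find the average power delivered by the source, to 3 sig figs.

X_L = ωL = 51.5 Ω
X_C = 1/(ωC) = 64.6 Ω
Branch 1: Z₁ = R = 27.0 Ω
Branch 2 (series LC): Z₂ = j(X_L − X_C) = −j13.2 Ω
Parallel: Z = Z₁Z₂/(Z₁+Z₂), |Z| = 11.8 Ω, ∠Z = -64.0°
I = V/|Z| = 95.5 mA
P = VI cos φ = 1.13 × 0.0955 × cos(-64.0°) = 47.3 mW

47.3 mW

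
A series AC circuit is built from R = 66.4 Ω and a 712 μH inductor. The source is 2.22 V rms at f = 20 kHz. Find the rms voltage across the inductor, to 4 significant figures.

ω = 2πf = 125700 rad/s
X_L = ωL = 89.47 Ω
Z = 66.40 + j89.47 Ω
|Z| = √(66.40² + 89.47²) = 111.4 Ω
I = V/|Z| = 19.92 mA
V_L = I·|Z_L| = 0.01992 × 89.47 = 1.783 V

1.783 V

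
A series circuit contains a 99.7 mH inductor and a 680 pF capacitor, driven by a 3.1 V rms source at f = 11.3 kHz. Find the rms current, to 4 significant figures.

227.4 μA

ω = 2πf = 71000 rad/s
X_L = ωL = 7079 Ω
X_C = 1/(ωC) = 20710 Ω
Net reactance X = X_L − X_C = -13630 Ω
Z = − j13630 Ω
|Z| = √(0² + 13630²) = 13630 Ω
I = V/|Z| = 3.1/13630 = 227.4 μA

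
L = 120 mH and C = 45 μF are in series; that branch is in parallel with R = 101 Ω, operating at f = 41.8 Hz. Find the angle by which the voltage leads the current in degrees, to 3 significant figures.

-62.3°

ω = 2πf = 262.6 rad/s
X_L = ωL = 31.5 Ω
X_C = 1/(ωC) = 84.6 Ω
Branch 1: Z₁ = R = 101 Ω
Branch 2 (series LC): Z₂ = j(X_L − X_C) = −j53.1 Ω
Parallel: Z = Z₁Z₂/(Z₁+Z₂), |Z| = 47.0 Ω, ∠Z = -62.3°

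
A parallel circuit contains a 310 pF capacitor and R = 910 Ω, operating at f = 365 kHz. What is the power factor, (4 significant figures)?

ω = 2πf = 2.293e+06 rad/s
X_C = 1/(ωC) = 1407 Ω
Parallel: admittances add. Y = 1/R + jωC
Y = (0.001099 + j0.0007109) S
|Y| = 0.001309 S → |Z| = 1/|Y| = 764.0 Ω, ∠Z = −∠Y = -32.90°
cos φ = cos(-32.90°) = 0.8396

0.8396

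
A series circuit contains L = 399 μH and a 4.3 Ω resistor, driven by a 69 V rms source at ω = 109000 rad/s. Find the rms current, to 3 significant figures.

X_L = ωL = 43.5 Ω
Z = 4.30 + j43.5 Ω
|Z| = √(4.30² + 43.5²) = 43.7 Ω
I = V/|Z| = 69/43.7 = 1.58 A

1.58 A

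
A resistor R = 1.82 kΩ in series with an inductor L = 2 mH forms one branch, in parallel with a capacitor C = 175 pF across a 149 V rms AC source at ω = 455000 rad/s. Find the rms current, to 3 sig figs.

X_L = ωL = 910 Ω
X_C = 1/(ωC) = 12600 Ω
Branch 1 (R+jX_L): Z₁ = 1820 + j910 Ω, |Z₁| = 2030 Ω
Branch 2 (−jX_C): Z₂ = −j12600 Ω
Parallel: Z = Z₁Z₂/(Z₁+Z₂), |Z| = 2170 Ω, ∠Z = 17.7°
I = V/|Z| = 149/2170 = 68.7 mA

68.7 mA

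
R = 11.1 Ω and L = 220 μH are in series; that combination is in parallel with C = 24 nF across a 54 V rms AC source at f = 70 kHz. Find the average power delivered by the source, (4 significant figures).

3.412 W

ω = 2πf = 439800 rad/s
X_L = ωL = 96.76 Ω
X_C = 1/(ωC) = 94.74 Ω
Branch 1 (R+jX_L): Z₁ = 11.10 + j96.76 Ω, |Z₁| = 97.40 Ω
Branch 2 (−jX_C): Z₂ = −j94.74 Ω
Parallel: Z = Z₁Z₂/(Z₁+Z₂), |Z| = 817.7 Ω, ∠Z = -16.89°
I = V/|Z| = 66.04 mA
P = VI cos φ = 54 × 0.06604 × cos(-16.89°) = 3.412 W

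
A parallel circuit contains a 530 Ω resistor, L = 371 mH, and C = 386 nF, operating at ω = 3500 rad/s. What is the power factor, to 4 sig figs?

0.9557

X_L = ωL = 1298 Ω
X_C = 1/(ωC) = 740.2 Ω
Parallel: admittances add. Y = 1/R + 1/(jωL) + jωC
Y = (0.001887 + j0.0005809) S
|Y| = 0.001974 S → |Z| = 1/|Y| = 506.5 Ω, ∠Z = −∠Y = -17.11°
cos φ = cos(-17.11°) = 0.9557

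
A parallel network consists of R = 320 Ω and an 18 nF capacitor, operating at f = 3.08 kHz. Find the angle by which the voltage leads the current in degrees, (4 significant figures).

-6.360°

ω = 2πf = 19350 rad/s
X_C = 1/(ωC) = 2871 Ω
Parallel: admittances add. Y = 1/R + jωC
Y = (0.003125 + j0.0003483) S
|Y| = 0.003144 S → |Z| = 1/|Y| = 318.0 Ω, ∠Z = −∠Y = -6.360°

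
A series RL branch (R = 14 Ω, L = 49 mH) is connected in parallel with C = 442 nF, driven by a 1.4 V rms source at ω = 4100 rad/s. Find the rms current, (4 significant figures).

4.424 mA

X_L = ωL = 200.9 Ω
X_C = 1/(ωC) = 551.8 Ω
Branch 1 (R+jX_L): Z₁ = 14.00 + j200.9 Ω, |Z₁| = 201.4 Ω
Branch 2 (−jX_C): Z₂ = −j551.8 Ω
Parallel: Z = Z₁Z₂/(Z₁+Z₂), |Z| = 316.4 Ω, ∠Z = 83.73°
I = V/|Z| = 1.4/316.4 = 4.424 mA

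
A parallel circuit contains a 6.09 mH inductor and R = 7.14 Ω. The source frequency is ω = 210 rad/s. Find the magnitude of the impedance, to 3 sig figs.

X_L = ωL = 1.28 Ω
Parallel: admittances add. Y = 1/R + 1/(jωL)
Y = (0.140 − j0.782) S
|Y| = 0.794 S → |Z| = 1/|Y| = 1.26 Ω, ∠Z = −∠Y = 79.8°

1.26 Ω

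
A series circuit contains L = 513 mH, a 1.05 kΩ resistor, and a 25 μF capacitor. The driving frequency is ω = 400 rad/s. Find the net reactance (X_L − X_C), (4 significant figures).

105.2 Ω

X_L = ωL = 205.2 Ω
X_C = 1/(ωC) = 100.0 Ω
X = 205.2 − 100.0 = 105.2 Ω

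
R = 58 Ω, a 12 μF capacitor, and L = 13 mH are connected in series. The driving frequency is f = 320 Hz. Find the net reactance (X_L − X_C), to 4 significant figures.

ω = 2πf = 2011 rad/s
X_L = ωL = 26.14 Ω
X_C = 1/(ωC) = 41.45 Ω
X = 26.14 − 41.45 = -15.31 Ω

-15.31 Ω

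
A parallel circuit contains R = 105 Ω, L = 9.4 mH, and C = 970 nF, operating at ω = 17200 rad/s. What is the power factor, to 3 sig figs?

0.672

X_L = ωL = 162 Ω
X_C = 1/(ωC) = 59.9 Ω
Parallel: admittances add. Y = 1/R + 1/(jωL) + jωC
Y = (0.00952 + j0.0105) S
|Y| = 0.0142 S → |Z| = 1/|Y| = 70.5 Ω, ∠Z = −∠Y = -47.8°
cos φ = cos(-47.8°) = 0.672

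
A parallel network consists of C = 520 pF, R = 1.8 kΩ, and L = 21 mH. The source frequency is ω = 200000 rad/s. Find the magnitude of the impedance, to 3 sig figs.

1750 Ω

X_L = ωL = 4200 Ω
X_C = 1/(ωC) = 9620 Ω
Parallel: admittances add. Y = 1/R + 1/(jωL) + jωC
Y = (0.000556 − j0.000134) S
|Y| = 0.000572 S → |Z| = 1/|Y| = 1750 Ω, ∠Z = −∠Y = 13.6°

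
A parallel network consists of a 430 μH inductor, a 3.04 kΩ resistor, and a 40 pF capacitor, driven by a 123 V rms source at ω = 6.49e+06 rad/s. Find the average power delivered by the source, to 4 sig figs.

X_L = ωL = 2791 Ω
X_C = 1/(ωC) = 3852 Ω
Parallel: admittances add. Y = 1/R + 1/(jωL) + jωC
Y = (0.0003289 − j9.873e-05) S
|Y| = 0.0003434 S → |Z| = 1/|Y| = 2912 Ω, ∠Z = −∠Y = 16.71°
I = V/|Z| = 42.24 mA
P = VI cos φ = 123 × 0.04224 × cos(16.71°) = 4.977 W

4.977 W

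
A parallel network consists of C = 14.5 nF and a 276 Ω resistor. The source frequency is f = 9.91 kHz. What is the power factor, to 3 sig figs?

ω = 2πf = 62270 rad/s
X_C = 1/(ωC) = 1110 Ω
Parallel: admittances add. Y = 1/R + jωC
Y = (0.00362 + j0.000903) S
|Y| = 0.00373 S → |Z| = 1/|Y| = 268 Ω, ∠Z = −∠Y = -14.0°
cos φ = cos(-14.0°) = 0.970

0.970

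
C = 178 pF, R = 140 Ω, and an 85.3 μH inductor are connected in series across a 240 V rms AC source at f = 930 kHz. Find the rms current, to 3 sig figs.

496 mA

ω = 2πf = 5.843e+06 rad/s
X_L = ωL = 498 Ω
X_C = 1/(ωC) = 961 Ω
Net reactance X = X_L − X_C = -463 Ω
Z = 140 − j463 Ω
|Z| = √(140² + 463²) = 484 Ω
I = V/|Z| = 240/484 = 496 mA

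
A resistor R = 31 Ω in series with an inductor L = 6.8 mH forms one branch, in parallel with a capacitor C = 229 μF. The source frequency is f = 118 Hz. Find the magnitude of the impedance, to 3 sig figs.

5.96 Ω

ω = 2πf = 741.4 rad/s
X_L = ωL = 5.04 Ω
X_C = 1/(ωC) = 5.89 Ω
Branch 1 (R+jX_L): Z₁ = 31.0 + j5.04 Ω, |Z₁| = 31.4 Ω
Branch 2 (−jX_C): Z₂ = −j5.89 Ω
Parallel: Z = Z₁Z₂/(Z₁+Z₂), |Z| = 5.96 Ω, ∠Z = -79.2°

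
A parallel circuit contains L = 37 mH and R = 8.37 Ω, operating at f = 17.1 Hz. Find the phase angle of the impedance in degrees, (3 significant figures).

ω = 2πf = 107.4 rad/s
X_L = ωL = 3.98 Ω
Parallel: admittances add. Y = 1/R + 1/(jωL)
Y = (0.119 − j0.252) S
|Y| = 0.278 S → |Z| = 1/|Y| = 3.59 Ω, ∠Z = −∠Y = 64.6°

64.6°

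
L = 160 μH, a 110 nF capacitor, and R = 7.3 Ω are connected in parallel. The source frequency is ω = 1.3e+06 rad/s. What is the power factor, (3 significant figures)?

X_L = ωL = 208 Ω
X_C = 1/(ωC) = 6.99 Ω
Parallel: admittances add. Y = 1/R + 1/(jωL) + jωC
Y = (0.137 + j0.138) S
|Y| = 0.195 S → |Z| = 1/|Y| = 5.14 Ω, ∠Z = −∠Y = -45.3°
cos φ = cos(-45.3°) = 0.704

0.704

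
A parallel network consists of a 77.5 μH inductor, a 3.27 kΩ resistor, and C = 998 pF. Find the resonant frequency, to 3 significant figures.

572 kHz

ω₀ = 1/√(LC) = 1/√(7.75e-05 × 9.98e-10) = 3.596e+06 rad/s
f₀ = ω₀/(2π) = 572 kHz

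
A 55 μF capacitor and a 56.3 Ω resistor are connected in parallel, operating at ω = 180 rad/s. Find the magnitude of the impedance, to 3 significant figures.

X_C = 1/(ωC) = 101 Ω
Parallel: admittances add. Y = 1/R + jωC
Y = (0.0178 + j0.00990) S
|Y| = 0.0203 S → |Z| = 1/|Y| = 49.2 Ω, ∠Z = −∠Y = -29.1°

49.2 Ω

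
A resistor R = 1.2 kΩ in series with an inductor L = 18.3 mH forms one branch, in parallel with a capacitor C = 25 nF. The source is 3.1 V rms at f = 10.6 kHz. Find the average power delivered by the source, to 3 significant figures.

3.94 mW

ω = 2πf = 66600 rad/s
X_L = ωL = 1220 Ω
X_C = 1/(ωC) = 601 Ω
Branch 1 (R+jX_L): Z₁ = 1200 + j1220 Ω, |Z₁| = 1710 Ω
Branch 2 (−jX_C): Z₂ = −j601 Ω
Parallel: Z = Z₁Z₂/(Z₁+Z₂), |Z| = 761 Ω, ∠Z = -71.8°
I = V/|Z| = 4.07 mA
P = VI cos φ = 3.1 × 0.00407 × cos(-71.8°) = 3.94 mW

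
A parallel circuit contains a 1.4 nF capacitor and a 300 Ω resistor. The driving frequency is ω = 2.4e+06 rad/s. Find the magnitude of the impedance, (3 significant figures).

211 Ω

X_C = 1/(ωC) = 298 Ω
Parallel: admittances add. Y = 1/R + jωC
Y = (0.00333 + j0.00336) S
|Y| = 0.00473 S → |Z| = 1/|Y| = 211 Ω, ∠Z = −∠Y = -45.2°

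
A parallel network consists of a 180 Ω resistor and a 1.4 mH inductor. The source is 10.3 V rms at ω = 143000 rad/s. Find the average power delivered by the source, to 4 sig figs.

589.4 mW

X_L = ωL = 200.2 Ω
Parallel: admittances add. Y = 1/R + 1/(jωL)
Y = (0.005556 − j0.004995) S
|Y| = 0.007471 S → |Z| = 1/|Y| = 133.9 Ω, ∠Z = −∠Y = 41.96°
I = V/|Z| = 76.95 mA
P = VI cos φ = 10.3 × 0.07695 × cos(41.96°) = 589.4 mW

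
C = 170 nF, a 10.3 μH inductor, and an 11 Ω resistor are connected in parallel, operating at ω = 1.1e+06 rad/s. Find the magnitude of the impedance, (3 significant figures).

X_L = ωL = 11.3 Ω
X_C = 1/(ωC) = 5.35 Ω
Parallel: admittances add. Y = 1/R + 1/(jωL) + jωC
Y = (0.0909 + j0.0987) S
|Y| = 0.134 S → |Z| = 1/|Y| = 7.45 Ω, ∠Z = −∠Y = -47.4°

7.45 Ω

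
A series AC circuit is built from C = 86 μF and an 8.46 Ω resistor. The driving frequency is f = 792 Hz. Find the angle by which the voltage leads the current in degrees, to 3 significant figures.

ω = 2πf = 4976 rad/s
X_C = 1/(ωC) = 2.34 Ω
Z = 8.46 − j2.34 Ω
|Z| = √(8.46² + 2.34²) = 8.78 Ω
∠Z = arctan(-2.34/8.46) = -15.4°

-15.4°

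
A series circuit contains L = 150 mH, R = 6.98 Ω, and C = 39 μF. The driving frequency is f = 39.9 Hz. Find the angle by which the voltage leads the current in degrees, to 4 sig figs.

ω = 2πf = 250.7 rad/s
X_L = ωL = 37.60 Ω
X_C = 1/(ωC) = 102.3 Ω
Net reactance X = X_L − X_C = -64.67 Ω
Z = 6.980 − j64.67 Ω
|Z| = √(6.980² + 64.67²) = 65.05 Ω
∠Z = arctan(-64.67/6.980) = -83.84°

-83.84°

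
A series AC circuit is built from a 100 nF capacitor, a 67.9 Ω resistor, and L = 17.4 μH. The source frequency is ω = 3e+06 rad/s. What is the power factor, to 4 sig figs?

0.8117

X_L = ωL = 52.20 Ω
X_C = 1/(ωC) = 3.333 Ω
Net reactance X = X_L − X_C = 48.87 Ω
Z = 67.90 + j48.87 Ω
|Z| = √(67.90² + 48.87²) = 83.66 Ω
∠Z = arctan(48.87/67.90) = 35.74°
cos φ = cos(35.74°) = 0.8117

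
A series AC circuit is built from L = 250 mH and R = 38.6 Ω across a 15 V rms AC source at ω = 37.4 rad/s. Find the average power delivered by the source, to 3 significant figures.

5.51 W

X_L = ωL = 9.35 Ω
Z = 38.6 + j9.35 Ω
|Z| = √(38.6² + 9.35²) = 39.7 Ω
∠Z = arctan(9.35/38.6) = 13.6°
I = V/|Z| = 378 mA
P = VI cos φ = 15 × 0.378 × cos(13.6°) = 5.51 W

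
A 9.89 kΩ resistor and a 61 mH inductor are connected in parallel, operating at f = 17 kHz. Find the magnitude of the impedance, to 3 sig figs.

ω = 2πf = 106800 rad/s
X_L = ωL = 6520 Ω
Parallel: admittances add. Y = 1/R + 1/(jωL)
Y = (0.000101 − j0.000153) S
|Y| = 0.000184 S → |Z| = 1/|Y| = 5440 Ω, ∠Z = −∠Y = 56.6°

5440 Ω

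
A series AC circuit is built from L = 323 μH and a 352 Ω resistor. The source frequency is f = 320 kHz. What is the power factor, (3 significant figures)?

0.477

ω = 2πf = 2.011e+06 rad/s
X_L = ωL = 649 Ω
Z = 352 + j649 Ω
|Z| = √(352² + 649²) = 739 Ω
∠Z = arctan(649/352) = 61.5°
cos φ = cos(61.5°) = 0.477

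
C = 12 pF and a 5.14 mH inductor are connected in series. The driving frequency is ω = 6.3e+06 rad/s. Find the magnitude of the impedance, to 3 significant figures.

19200 Ω

X_L = ωL = 32400 Ω
X_C = 1/(ωC) = 13200 Ω
Net reactance X = X_L − X_C = 19200 Ω
Z = j19200 Ω
|Z| = √(0² + 19200²) = 19200 Ω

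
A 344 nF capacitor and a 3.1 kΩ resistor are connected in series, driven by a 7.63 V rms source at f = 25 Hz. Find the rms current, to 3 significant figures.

407 μA

ω = 2πf = 157.1 rad/s
X_C = 1/(ωC) = 18500 Ω
Z = 3100 − j18500 Ω
|Z| = √(3100² + 18500²) = 18800 Ω
I = V/|Z| = 7.63/18800 = 407 μA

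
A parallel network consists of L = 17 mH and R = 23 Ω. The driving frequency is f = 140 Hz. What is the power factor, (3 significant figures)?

0.545

ω = 2πf = 879.6 rad/s
X_L = ωL = 15.0 Ω
Parallel: admittances add. Y = 1/R + 1/(jωL)
Y = (0.0435 − j0.0669) S
|Y| = 0.0798 S → |Z| = 1/|Y| = 12.5 Ω, ∠Z = −∠Y = 57.0°
cos φ = cos(57.0°) = 0.545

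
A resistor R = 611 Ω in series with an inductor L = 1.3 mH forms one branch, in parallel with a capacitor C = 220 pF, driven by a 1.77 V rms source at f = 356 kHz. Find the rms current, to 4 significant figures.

313.0 μA

ω = 2πf = 2.237e+06 rad/s
X_L = ωL = 2908 Ω
X_C = 1/(ωC) = 2032 Ω
Branch 1 (R+jX_L): Z₁ = 611.0 + j2908 Ω, |Z₁| = 2971 Ω
Branch 2 (−jX_C): Z₂ = −j2032 Ω
Parallel: Z = Z₁Z₂/(Z₁+Z₂), |Z| = 5655 Ω, ∠Z = -66.96°
I = V/|Z| = 1.77/5655 = 313.0 μA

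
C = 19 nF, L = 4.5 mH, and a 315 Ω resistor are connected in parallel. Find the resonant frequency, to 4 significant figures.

ω₀ = 1/√(LC) = 1/√(0.0045 × 1.9e-08) = 108100 rad/s
f₀ = ω₀/(2π) = 17.21 kHz

17.21 kHz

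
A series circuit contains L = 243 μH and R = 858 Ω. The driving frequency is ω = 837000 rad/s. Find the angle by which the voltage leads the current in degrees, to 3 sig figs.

13.3°

X_L = ωL = 203 Ω
Z = 858 + j203 Ω
|Z| = √(858² + 203²) = 882 Ω
∠Z = arctan(203/858) = 13.3°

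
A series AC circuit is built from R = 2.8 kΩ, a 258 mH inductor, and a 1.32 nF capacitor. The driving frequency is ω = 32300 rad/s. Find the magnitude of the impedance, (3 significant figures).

15400 Ω

X_L = ωL = 8330 Ω
X_C = 1/(ωC) = 23500 Ω
Net reactance X = X_L − X_C = -15100 Ω
Z = 2800 − j15100 Ω
|Z| = √(2800² + 15100²) = 15400 Ω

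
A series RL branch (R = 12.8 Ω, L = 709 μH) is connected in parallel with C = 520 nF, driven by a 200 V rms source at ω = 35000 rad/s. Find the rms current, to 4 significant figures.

4.268 A

X_L = ωL = 24.82 Ω
X_C = 1/(ωC) = 54.95 Ω
Branch 1 (R+jX_L): Z₁ = 12.80 + j24.82 Ω, |Z₁| = 27.92 Ω
Branch 2 (−jX_C): Z₂ = −j54.95 Ω
Parallel: Z = Z₁Z₂/(Z₁+Z₂), |Z| = 46.86 Ω, ∠Z = 39.70°
I = V/|Z| = 200/46.86 = 4.268 A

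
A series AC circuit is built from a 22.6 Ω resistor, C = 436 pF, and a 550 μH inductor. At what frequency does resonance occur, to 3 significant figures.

325 kHz

ω₀ = 1/√(LC) = 1/√(0.00055 × 4.36e-10) = 2.042e+06 rad/s
f₀ = ω₀/(2π) = 325 kHz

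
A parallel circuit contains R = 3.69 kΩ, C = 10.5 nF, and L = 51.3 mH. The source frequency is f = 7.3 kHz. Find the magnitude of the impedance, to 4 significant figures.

ω = 2πf = 45870 rad/s
X_L = ωL = 2353 Ω
X_C = 1/(ωC) = 2076 Ω
Parallel: admittances add. Y = 1/R + 1/(jωL) + jωC
Y = (0.0002710 + j5.661e-05) S
|Y| = 0.0002769 S → |Z| = 1/|Y| = 3612 Ω, ∠Z = −∠Y = -11.80°

3612 Ω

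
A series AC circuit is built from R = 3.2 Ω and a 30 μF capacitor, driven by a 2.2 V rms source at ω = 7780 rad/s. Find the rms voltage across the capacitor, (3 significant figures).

X_C = 1/(ωC) = 4.28 Ω
Z = 3.20 − j4.28 Ω
|Z| = √(3.20² + 4.28²) = 5.35 Ω
I = V/|Z| = 411 mA
V_C = I·|Z_C| = 0.411 × 4.28 = 1.76 V

1.76 V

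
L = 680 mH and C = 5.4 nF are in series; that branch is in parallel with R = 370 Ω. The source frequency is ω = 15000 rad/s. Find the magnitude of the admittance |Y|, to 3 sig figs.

X_L = ωL = 10200 Ω
X_C = 1/(ωC) = 12300 Ω
Branch 1: Z₁ = R = 370 Ω
Branch 2 (series LC): Z₂ = j(X_L − X_C) = −j2150 Ω
Parallel: Z = Z₁Z₂/(Z₁+Z₂), |Z| = 365 Ω, ∠Z = -9.78°
|Y| = 1/|Z| = 2.74 mS

2.74 mS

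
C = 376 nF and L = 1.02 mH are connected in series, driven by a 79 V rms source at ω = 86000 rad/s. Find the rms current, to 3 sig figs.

1.39 A

X_L = ωL = 87.7 Ω
X_C = 1/(ωC) = 30.9 Ω
Net reactance X = X_L − X_C = 56.8 Ω
Z = j56.8 Ω
|Z| = √(0² + 56.8²) = 56.8 Ω
I = V/|Z| = 79/56.8 = 1.39 A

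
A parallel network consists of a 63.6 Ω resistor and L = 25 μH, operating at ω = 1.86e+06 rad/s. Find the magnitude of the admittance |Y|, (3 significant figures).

26.6 mS

X_L = ωL = 46.5 Ω
Parallel: admittances add. Y = 1/R + 1/(jωL)
Y = (0.0157 − j0.0215) S
|Y| = 0.0266 S → |Z| = 1/|Y| = 37.5 Ω, ∠Z = −∠Y = 53.8°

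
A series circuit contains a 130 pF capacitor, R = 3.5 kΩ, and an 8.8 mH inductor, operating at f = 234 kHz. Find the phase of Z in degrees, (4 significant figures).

ω = 2πf = 1.47e+06 rad/s
X_L = ωL = 12940 Ω
X_C = 1/(ωC) = 5232 Ω
Net reactance X = X_L − X_C = 7706 Ω
Z = 3500 + j7706 Ω
|Z| = √(3500² + 7706²) = 8464 Ω
∠Z = arctan(7706/3500) = 65.57°

65.57°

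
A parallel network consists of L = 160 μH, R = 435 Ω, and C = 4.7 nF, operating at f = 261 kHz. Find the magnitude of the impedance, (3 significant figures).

ω = 2πf = 1.64e+06 rad/s
X_L = ωL = 262 Ω
X_C = 1/(ωC) = 130 Ω
Parallel: admittances add. Y = 1/R + 1/(jωL) + jωC
Y = (0.00230 + j0.00390) S
|Y| = 0.00452 S → |Z| = 1/|Y| = 221 Ω, ∠Z = −∠Y = -59.5°

221 Ω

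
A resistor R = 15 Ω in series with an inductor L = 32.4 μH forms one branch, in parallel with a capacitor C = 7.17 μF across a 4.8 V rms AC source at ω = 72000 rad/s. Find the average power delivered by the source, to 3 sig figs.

1.50 W

X_L = ωL = 2.33 Ω
X_C = 1/(ωC) = 1.94 Ω
Branch 1 (R+jX_L): Z₁ = 15.0 + j2.33 Ω, |Z₁| = 15.2 Ω
Branch 2 (−jX_C): Z₂ = −j1.94 Ω
Parallel: Z = Z₁Z₂/(Z₁+Z₂), |Z| = 1.96 Ω, ∠Z = -82.7°
I = V/|Z| = 2.45 A
P = VI cos φ = 4.8 × 2.45 × cos(-82.7°) = 1.50 W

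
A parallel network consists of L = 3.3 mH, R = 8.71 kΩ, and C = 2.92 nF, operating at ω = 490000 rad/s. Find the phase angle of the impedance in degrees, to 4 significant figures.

X_L = ωL = 1617 Ω
X_C = 1/(ωC) = 698.9 Ω
Parallel: admittances add. Y = 1/R + 1/(jωL) + jωC
Y = (0.0001148 + j0.0008124) S
|Y| = 0.0008204 S → |Z| = 1/|Y| = 1219 Ω, ∠Z = −∠Y = -81.96°

-81.96°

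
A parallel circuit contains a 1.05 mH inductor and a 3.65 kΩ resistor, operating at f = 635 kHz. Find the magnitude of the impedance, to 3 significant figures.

2750 Ω

ω = 2πf = 3.99e+06 rad/s
X_L = ωL = 4190 Ω
Parallel: admittances add. Y = 1/R + 1/(jωL)
Y = (0.000274 − j0.000239) S
|Y| = 0.000363 S → |Z| = 1/|Y| = 2750 Ω, ∠Z = −∠Y = 41.1°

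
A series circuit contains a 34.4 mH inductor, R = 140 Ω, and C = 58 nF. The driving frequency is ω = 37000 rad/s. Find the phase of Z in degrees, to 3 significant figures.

80.2°

X_L = ωL = 1270 Ω
X_C = 1/(ωC) = 466 Ω
Net reactance X = X_L − X_C = 807 Ω
Z = 140 + j807 Ω
|Z| = √(140² + 807²) = 819 Ω
∠Z = arctan(807/140) = 80.2°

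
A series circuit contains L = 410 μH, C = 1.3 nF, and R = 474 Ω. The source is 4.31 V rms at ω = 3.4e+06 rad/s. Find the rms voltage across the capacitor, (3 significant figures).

X_L = ωL = 1390 Ω
X_C = 1/(ωC) = 226 Ω
Net reactance X = X_L − X_C = 1170 Ω
Z = 474 + j1170 Ω
|Z| = √(474² + 1170²) = 1260 Ω
I = V/|Z| = 3.42 mA
V_C = I·|Z_C| = 0.00342 × 226 = 0.774 V

0.774 V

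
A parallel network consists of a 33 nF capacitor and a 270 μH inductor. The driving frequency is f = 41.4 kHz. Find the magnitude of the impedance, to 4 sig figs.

176.9 Ω

ω = 2πf = 260100 rad/s
X_L = ωL = 70.23 Ω
X_C = 1/(ωC) = 116.5 Ω
Parallel: admittances add. Y = 1/(jωL) + jωC
Y = (0 − j0.005654) S
|Y| = 0.005654 S → |Z| = 1/|Y| = 176.9 Ω, ∠Z = −∠Y = 90.00°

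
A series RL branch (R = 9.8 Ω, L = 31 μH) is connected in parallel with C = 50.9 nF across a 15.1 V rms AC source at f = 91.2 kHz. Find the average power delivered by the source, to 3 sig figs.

ω = 2πf = 573000 rad/s
X_L = ωL = 17.8 Ω
X_C = 1/(ωC) = 34.3 Ω
Branch 1 (R+jX_L): Z₁ = 9.80 + j17.8 Ω, |Z₁| = 20.3 Ω
Branch 2 (−jX_C): Z₂ = −j34.3 Ω
Parallel: Z = Z₁Z₂/(Z₁+Z₂), |Z| = 36.2 Ω, ∠Z = 30.4°
I = V/|Z| = 417 mA
P = VI cos φ = 15.1 × 0.417 × cos(30.4°) = 5.43 W

5.43 W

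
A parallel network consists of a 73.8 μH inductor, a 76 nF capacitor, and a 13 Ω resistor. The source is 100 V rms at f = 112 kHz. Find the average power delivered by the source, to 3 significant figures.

ω = 2πf = 703700 rad/s
X_L = ωL = 51.9 Ω
X_C = 1/(ωC) = 18.7 Ω
Parallel: admittances add. Y = 1/R + 1/(jωL) + jωC
Y = (0.0769 + j0.0342) S
|Y| = 0.0842 S → |Z| = 1/|Y| = 11.9 Ω, ∠Z = −∠Y = -24.0°
I = V/|Z| = 8.42 A
P = VI cos φ = 100 × 8.42 × cos(-24.0°) = 769 W

769 W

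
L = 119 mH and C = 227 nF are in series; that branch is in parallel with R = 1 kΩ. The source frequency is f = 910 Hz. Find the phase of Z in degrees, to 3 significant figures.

-84.9°

ω = 2πf = 5718 rad/s
X_L = ωL = 680 Ω
X_C = 1/(ωC) = 770 Ω
Branch 1: Z₁ = R = 1000 Ω
Branch 2 (series LC): Z₂ = j(X_L − X_C) = −j90.1 Ω
Parallel: Z = Z₁Z₂/(Z₁+Z₂), |Z| = 89.7 Ω, ∠Z = -84.9°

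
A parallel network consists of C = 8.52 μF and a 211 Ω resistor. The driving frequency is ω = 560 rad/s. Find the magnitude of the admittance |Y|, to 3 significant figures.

6.73 mS

X_C = 1/(ωC) = 210 Ω
Parallel: admittances add. Y = 1/R + jωC
Y = (0.00474 + j0.00477) S
|Y| = 0.00673 S → |Z| = 1/|Y| = 149 Ω, ∠Z = −∠Y = -45.2°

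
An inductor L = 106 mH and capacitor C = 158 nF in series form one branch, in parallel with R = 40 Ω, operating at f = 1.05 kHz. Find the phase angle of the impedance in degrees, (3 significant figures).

-8.75°

ω = 2πf = 6597 rad/s
X_L = ωL = 699 Ω
X_C = 1/(ωC) = 959 Ω
Branch 1: Z₁ = R = 40.0 Ω
Branch 2 (series LC): Z₂ = j(X_L − X_C) = −j260 Ω
Parallel: Z = Z₁Z₂/(Z₁+Z₂), |Z| = 39.5 Ω, ∠Z = -8.75°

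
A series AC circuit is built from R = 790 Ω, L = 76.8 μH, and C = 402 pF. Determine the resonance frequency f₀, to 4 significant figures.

ω₀ = 1/√(LC) = 1/√(7.68e-05 × 4.02e-10) = 5.691e+06 rad/s
f₀ = ω₀/(2π) = 905.8 kHz

905.8 kHz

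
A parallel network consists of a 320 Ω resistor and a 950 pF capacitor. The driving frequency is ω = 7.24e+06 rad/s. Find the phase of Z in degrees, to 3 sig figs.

-65.6°

X_C = 1/(ωC) = 145 Ω
Parallel: admittances add. Y = 1/R + jωC
Y = (0.00313 + j0.00688) S
|Y| = 0.00755 S → |Z| = 1/|Y| = 132 Ω, ∠Z = −∠Y = -65.6°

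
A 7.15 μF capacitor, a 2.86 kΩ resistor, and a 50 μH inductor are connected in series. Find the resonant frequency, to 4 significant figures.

8.417 kHz

ω₀ = 1/√(LC) = 1/√(5e-05 × 7.15e-06) = 52890 rad/s
f₀ = ω₀/(2π) = 8.417 kHz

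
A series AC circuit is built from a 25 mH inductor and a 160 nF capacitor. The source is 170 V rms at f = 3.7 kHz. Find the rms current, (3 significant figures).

544 mA

ω = 2πf = 23250 rad/s
X_L = ωL = 581 Ω
X_C = 1/(ωC) = 269 Ω
Net reactance X = X_L − X_C = 312 Ω
Z = j312 Ω
|Z| = √(0² + 312²) = 312 Ω
I = V/|Z| = 170/312 = 544 mA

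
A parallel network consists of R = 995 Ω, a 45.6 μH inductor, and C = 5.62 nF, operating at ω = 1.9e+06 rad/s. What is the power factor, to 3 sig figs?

0.758

X_L = ωL = 86.6 Ω
X_C = 1/(ωC) = 93.7 Ω
Parallel: admittances add. Y = 1/R + 1/(jωL) + jωC
Y = (0.00101 − j0.000864) S
|Y| = 0.00133 S → |Z| = 1/|Y| = 755 Ω, ∠Z = −∠Y = 40.7°
cos φ = cos(40.7°) = 0.758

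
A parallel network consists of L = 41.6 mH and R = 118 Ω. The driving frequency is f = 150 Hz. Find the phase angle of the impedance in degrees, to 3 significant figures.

71.6°

ω = 2πf = 942.5 rad/s
X_L = ωL = 39.2 Ω
Parallel: admittances add. Y = 1/R + 1/(jωL)
Y = (0.00847 − j0.0255) S
|Y| = 0.0269 S → |Z| = 1/|Y| = 37.2 Ω, ∠Z = −∠Y = 71.6°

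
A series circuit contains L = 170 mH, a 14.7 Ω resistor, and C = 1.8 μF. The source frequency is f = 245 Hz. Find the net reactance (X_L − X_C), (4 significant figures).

ω = 2πf = 1539 rad/s
X_L = ωL = 261.7 Ω
X_C = 1/(ωC) = 360.9 Ω
X = 261.7 − 360.9 = -99.20 Ω

-99.20 Ω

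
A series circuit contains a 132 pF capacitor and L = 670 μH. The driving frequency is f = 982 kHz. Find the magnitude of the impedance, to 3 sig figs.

2910 Ω

ω = 2πf = 6.17e+06 rad/s
X_L = ωL = 4130 Ω
X_C = 1/(ωC) = 1230 Ω
Net reactance X = X_L − X_C = 2910 Ω
Z = j2910 Ω
|Z| = √(0² + 2910²) = 2910 Ω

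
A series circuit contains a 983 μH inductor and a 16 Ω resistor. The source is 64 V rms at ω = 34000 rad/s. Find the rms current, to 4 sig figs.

1.727 A

X_L = ωL = 33.42 Ω
Z = 16.00 + j33.42 Ω
|Z| = √(16.00² + 33.42²) = 37.05 Ω
I = V/|Z| = 64/37.05 = 1.727 A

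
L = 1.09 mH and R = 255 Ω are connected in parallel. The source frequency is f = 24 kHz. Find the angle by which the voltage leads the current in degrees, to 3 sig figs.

ω = 2πf = 150800 rad/s
X_L = ωL = 164 Ω
Parallel: admittances add. Y = 1/R + 1/(jωL)
Y = (0.00392 − j0.00608) S
|Y| = 0.00724 S → |Z| = 1/|Y| = 138 Ω, ∠Z = −∠Y = 57.2°

57.2°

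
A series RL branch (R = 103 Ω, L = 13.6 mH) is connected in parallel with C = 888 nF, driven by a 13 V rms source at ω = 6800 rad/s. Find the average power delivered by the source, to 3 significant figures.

908 mW

X_L = ωL = 92.5 Ω
X_C = 1/(ωC) = 166 Ω
Branch 1 (R+jX_L): Z₁ = 103 + j92.5 Ω, |Z₁| = 138 Ω
Branch 2 (−jX_C): Z₂ = −j166 Ω
Parallel: Z = Z₁Z₂/(Z₁+Z₂), |Z| = 181 Ω, ∠Z = -12.7°
I = V/|Z| = 71.6 mA
P = VI cos φ = 13 × 0.0716 × cos(-12.7°) = 908 mW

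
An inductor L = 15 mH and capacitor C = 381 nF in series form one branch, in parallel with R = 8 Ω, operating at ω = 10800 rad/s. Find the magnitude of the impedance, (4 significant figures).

X_L = ωL = 162.0 Ω
X_C = 1/(ωC) = 243.0 Ω
Branch 1: Z₁ = R = 8.000 Ω
Branch 2 (series LC): Z₂ = j(X_L − X_C) = −j81.03 Ω
Parallel: Z = Z₁Z₂/(Z₁+Z₂), |Z| = 7.961 Ω, ∠Z = -5.639°

7.961 Ω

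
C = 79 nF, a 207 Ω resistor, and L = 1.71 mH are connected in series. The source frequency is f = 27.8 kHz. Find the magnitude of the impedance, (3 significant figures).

307 Ω

ω = 2πf = 174700 rad/s
X_L = ωL = 299 Ω
X_C = 1/(ωC) = 72.5 Ω
Net reactance X = X_L − X_C = 226 Ω
Z = 207 + j226 Ω
|Z| = √(207² + 226²) = 307 Ω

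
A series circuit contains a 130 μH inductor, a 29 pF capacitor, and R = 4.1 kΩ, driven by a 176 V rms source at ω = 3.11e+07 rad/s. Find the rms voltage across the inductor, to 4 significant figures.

X_L = ωL = 4043 Ω
X_C = 1/(ωC) = 1109 Ω
Net reactance X = X_L − X_C = 2934 Ω
Z = 4100 + j2934 Ω
|Z| = √(4100² + 2934²) = 5042 Ω
I = V/|Z| = 34.91 mA
V_L = I·|Z_L| = 0.03491 × 4043 = 141.1 V

141.1 V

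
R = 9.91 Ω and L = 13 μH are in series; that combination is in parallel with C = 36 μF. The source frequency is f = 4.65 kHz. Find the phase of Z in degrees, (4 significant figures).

-84.51°

ω = 2πf = 29220 rad/s
X_L = ωL = 0.3798 Ω
X_C = 1/(ωC) = 0.9507 Ω
Branch 1 (R+jX_L): Z₁ = 9.910 + j0.3798 Ω, |Z₁| = 9.917 Ω
Branch 2 (−jX_C): Z₂ = −j0.9507 Ω
Parallel: Z = Z₁Z₂/(Z₁+Z₂), |Z| = 0.9499 Ω, ∠Z = -84.51°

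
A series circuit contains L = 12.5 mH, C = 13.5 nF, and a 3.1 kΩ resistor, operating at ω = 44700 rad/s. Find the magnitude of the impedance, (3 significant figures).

X_L = ωL = 559 Ω
X_C = 1/(ωC) = 1660 Ω
Net reactance X = X_L − X_C = -1100 Ω
Z = 3100 − j1100 Ω
|Z| = √(3100² + 1100²) = 3290 Ω

3290 Ω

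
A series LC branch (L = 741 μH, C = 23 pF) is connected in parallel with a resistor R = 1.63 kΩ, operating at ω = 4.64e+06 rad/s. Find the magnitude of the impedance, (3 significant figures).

1570 Ω

X_L = ωL = 3440 Ω
X_C = 1/(ωC) = 9370 Ω
Branch 1: Z₁ = R = 1630 Ω
Branch 2 (series LC): Z₂ = j(X_L − X_C) = −j5930 Ω
Parallel: Z = Z₁Z₂/(Z₁+Z₂), |Z| = 1570 Ω, ∠Z = -15.4°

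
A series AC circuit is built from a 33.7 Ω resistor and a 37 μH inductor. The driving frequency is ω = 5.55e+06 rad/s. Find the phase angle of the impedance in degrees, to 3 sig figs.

80.7°

X_L = ωL = 205 Ω
Z = 33.7 + j205 Ω
|Z| = √(33.7² + 205²) = 208 Ω
∠Z = arctan(205/33.7) = 80.7°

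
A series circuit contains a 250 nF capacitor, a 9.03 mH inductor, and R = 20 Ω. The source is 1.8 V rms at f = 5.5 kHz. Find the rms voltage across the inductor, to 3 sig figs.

2.85 V

ω = 2πf = 34560 rad/s
X_L = ωL = 312 Ω
X_C = 1/(ωC) = 116 Ω
Net reactance X = X_L − X_C = 196 Ω
Z = 20.0 + j196 Ω
|Z| = √(20.0² + 196²) = 197 Ω
I = V/|Z| = 9.12 mA
V_L = I·|Z_L| = 0.00912 × 312 = 2.85 V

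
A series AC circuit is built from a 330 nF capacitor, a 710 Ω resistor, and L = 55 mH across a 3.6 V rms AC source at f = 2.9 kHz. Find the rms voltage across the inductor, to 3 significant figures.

ω = 2πf = 18220 rad/s
X_L = ωL = 1000 Ω
X_C = 1/(ωC) = 166 Ω
Net reactance X = X_L − X_C = 836 Ω
Z = 710 + j836 Ω
|Z| = √(710² + 836²) = 1100 Ω
I = V/|Z| = 3.28 mA
V_L = I·|Z_L| = 0.00328 × 1000 = 3.29 V

3.29 V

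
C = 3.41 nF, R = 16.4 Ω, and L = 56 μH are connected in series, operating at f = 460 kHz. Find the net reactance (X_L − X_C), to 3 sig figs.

ω = 2πf = 2.89e+06 rad/s
X_L = ωL = 162 Ω
X_C = 1/(ωC) = 101 Ω
X = 162 − 101 = 60.4 Ω

60.4 Ω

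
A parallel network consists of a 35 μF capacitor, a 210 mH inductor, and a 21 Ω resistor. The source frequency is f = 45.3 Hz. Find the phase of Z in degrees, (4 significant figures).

ω = 2πf = 284.6 rad/s
X_L = ωL = 59.77 Ω
X_C = 1/(ωC) = 100.4 Ω
Parallel: admittances add. Y = 1/R + 1/(jωL) + jωC
Y = (0.04762 − j0.006768) S
|Y| = 0.04810 S → |Z| = 1/|Y| = 20.79 Ω, ∠Z = −∠Y = 8.089°

8.089°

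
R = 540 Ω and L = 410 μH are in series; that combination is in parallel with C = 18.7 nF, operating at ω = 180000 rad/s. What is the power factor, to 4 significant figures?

X_L = ωL = 73.80 Ω
X_C = 1/(ωC) = 297.1 Ω
Branch 1 (R+jX_L): Z₁ = 540.0 + j73.80 Ω, |Z₁| = 545.0 Ω
Branch 2 (−jX_C): Z₂ = −j297.1 Ω
Parallel: Z = Z₁Z₂/(Z₁+Z₂), |Z| = 277.1 Ω, ∠Z = -59.75°
cos φ = cos(-59.75°) = 0.5037

0.5037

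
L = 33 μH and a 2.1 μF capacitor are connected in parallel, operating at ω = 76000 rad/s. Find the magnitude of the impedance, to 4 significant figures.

X_L = ωL = 2.508 Ω
X_C = 1/(ωC) = 6.266 Ω
Parallel: admittances add. Y = 1/(jωL) + jωC
Y = (0 − j0.2391) S
|Y| = 0.2391 S → |Z| = 1/|Y| = 4.182 Ω, ∠Z = −∠Y = 90.00°

4.182 Ω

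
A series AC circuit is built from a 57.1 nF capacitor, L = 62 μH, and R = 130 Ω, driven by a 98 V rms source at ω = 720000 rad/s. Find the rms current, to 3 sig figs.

X_L = ωL = 44.6 Ω
X_C = 1/(ωC) = 24.3 Ω
Net reactance X = X_L − X_C = 20.3 Ω
Z = 130 + j20.3 Ω
|Z| = √(130² + 20.3²) = 132 Ω
I = V/|Z| = 98/132 = 745 mA

745 mA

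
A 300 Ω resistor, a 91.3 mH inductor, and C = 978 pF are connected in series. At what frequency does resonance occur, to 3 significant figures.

ω₀ = 1/√(LC) = 1/√(0.0913 × 9.78e-10) = 105800 rad/s
f₀ = ω₀/(2π) = 16.8 kHz

16.8 kHz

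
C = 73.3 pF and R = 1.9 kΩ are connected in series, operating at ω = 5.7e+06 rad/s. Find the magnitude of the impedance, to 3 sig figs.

3060 Ω

X_C = 1/(ωC) = 2390 Ω
Z = 1900 − j2390 Ω
|Z| = √(1900² + 2390²) = 3060 Ω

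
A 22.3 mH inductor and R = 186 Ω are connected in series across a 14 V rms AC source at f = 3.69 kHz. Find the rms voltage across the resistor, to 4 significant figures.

ω = 2πf = 23180 rad/s
X_L = ωL = 517.0 Ω
Z = 186.0 + j517.0 Ω
|Z| = √(186.0² + 517.0²) = 549.5 Ω
I = V/|Z| = 25.48 mA
V_R = I·|Z_R| = 0.02548 × 186.0 = 4.739 V

4.739 V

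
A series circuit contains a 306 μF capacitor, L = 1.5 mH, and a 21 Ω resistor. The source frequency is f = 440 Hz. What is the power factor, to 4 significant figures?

0.9902

ω = 2πf = 2765 rad/s
X_L = ωL = 4.147 Ω
X_C = 1/(ωC) = 1.182 Ω
Net reactance X = X_L − X_C = 2.965 Ω
Z = 21.00 + j2.965 Ω
|Z| = √(21.00² + 2.965²) = 21.21 Ω
∠Z = arctan(2.965/21.00) = 8.036°
cos φ = cos(8.036°) = 0.9902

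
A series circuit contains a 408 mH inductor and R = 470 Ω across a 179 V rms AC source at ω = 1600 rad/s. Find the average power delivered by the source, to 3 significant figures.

23.3 W

X_L = ωL = 653 Ω
Z = 470 + j653 Ω
|Z| = √(470² + 653²) = 804 Ω
∠Z = arctan(653/470) = 54.2°
I = V/|Z| = 223 mA
P = VI cos φ = 179 × 0.223 × cos(54.2°) = 23.3 W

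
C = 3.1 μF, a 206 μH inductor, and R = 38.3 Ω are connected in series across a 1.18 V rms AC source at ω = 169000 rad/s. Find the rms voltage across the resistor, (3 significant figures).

X_L = ωL = 34.8 Ω
X_C = 1/(ωC) = 1.91 Ω
Net reactance X = X_L − X_C = 32.9 Ω
Z = 38.3 + j32.9 Ω
|Z| = √(38.3² + 32.9²) = 50.5 Ω
I = V/|Z| = 23.4 mA
V_R = I·|Z_R| = 0.0234 × 38.3 = 0.895 V

0.895 V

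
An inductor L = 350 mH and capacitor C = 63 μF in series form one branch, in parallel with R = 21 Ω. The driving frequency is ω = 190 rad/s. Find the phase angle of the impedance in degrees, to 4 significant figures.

-50.94°

X_L = ωL = 66.50 Ω
X_C = 1/(ωC) = 83.54 Ω
Branch 1: Z₁ = R = 21.00 Ω
Branch 2 (series LC): Z₂ = j(X_L − X_C) = −j17.04 Ω
Parallel: Z = Z₁Z₂/(Z₁+Z₂), |Z| = 13.23 Ω, ∠Z = -50.94°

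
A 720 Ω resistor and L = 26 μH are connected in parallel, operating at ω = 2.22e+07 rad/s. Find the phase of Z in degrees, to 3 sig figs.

X_L = ωL = 577 Ω
Parallel: admittances add. Y = 1/R + 1/(jωL)
Y = (0.00139 − j0.00173) S
|Y| = 0.00222 S → |Z| = 1/|Y| = 450 Ω, ∠Z = −∠Y = 51.3°

51.3°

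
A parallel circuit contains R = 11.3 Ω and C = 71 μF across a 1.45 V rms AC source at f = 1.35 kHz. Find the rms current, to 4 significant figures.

ω = 2πf = 8482 rad/s
X_C = 1/(ωC) = 1.660 Ω
Parallel: admittances add. Y = 1/R + jωC
Y = (0.08850 + j0.6022) S
|Y| = 0.6087 S → |Z| = 1/|Y| = 1.643 Ω, ∠Z = −∠Y = -81.64°
I = V/|Z| = 1.45/1.643 = 882.6 mA

882.6 mA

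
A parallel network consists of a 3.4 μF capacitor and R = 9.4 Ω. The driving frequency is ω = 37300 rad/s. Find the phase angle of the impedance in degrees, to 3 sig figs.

X_C = 1/(ωC) = 7.89 Ω
Parallel: admittances add. Y = 1/R + jωC
Y = (0.106 + j0.127) S
|Y| = 0.166 S → |Z| = 1/|Y| = 6.04 Ω, ∠Z = −∠Y = -50.0°

-50.0°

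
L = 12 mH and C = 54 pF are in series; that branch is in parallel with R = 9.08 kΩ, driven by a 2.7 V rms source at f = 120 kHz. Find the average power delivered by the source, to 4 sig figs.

802.9 μW

ω = 2πf = 754000 rad/s
X_L = ωL = 9048 Ω
X_C = 1/(ωC) = 24560 Ω
Branch 1: Z₁ = R = 9080 Ω
Branch 2 (series LC): Z₂ = j(X_L − X_C) = −j15510 Ω
Parallel: Z = Z₁Z₂/(Z₁+Z₂), |Z| = 7836 Ω, ∠Z = -30.34°
I = V/|Z| = 344.5 μA
P = VI cos φ = 2.7 × 0.0003445 × cos(-30.34°) = 802.9 μW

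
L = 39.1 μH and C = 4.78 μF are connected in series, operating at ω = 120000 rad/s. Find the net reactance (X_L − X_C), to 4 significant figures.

2.949 Ω

X_L = ωL = 4.692 Ω
X_C = 1/(ωC) = 1.743 Ω
X = 4.692 − 1.743 = 2.949 Ω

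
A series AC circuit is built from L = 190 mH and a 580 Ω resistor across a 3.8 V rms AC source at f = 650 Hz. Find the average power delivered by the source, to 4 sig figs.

ω = 2πf = 4084 rad/s
X_L = ωL = 776.0 Ω
Z = 580.0 + j776.0 Ω
|Z| = √(580.0² + 776.0²) = 968.8 Ω
∠Z = arctan(776.0/580.0) = 53.22°
I = V/|Z| = 3.922 mA
P = VI cos φ = 3.8 × 0.003922 × cos(53.22°) = 8.924 mW

8.924 mW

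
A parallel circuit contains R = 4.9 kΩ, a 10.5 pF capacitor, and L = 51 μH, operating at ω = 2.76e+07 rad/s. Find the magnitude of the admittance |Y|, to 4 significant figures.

467.5 μS

X_L = ωL = 1408 Ω
X_C = 1/(ωC) = 3451 Ω
Parallel: admittances add. Y = 1/R + 1/(jωL) + jωC
Y = (0.0002041 − j0.0004206) S
|Y| = 0.0004675 S → |Z| = 1/|Y| = 2139 Ω, ∠Z = −∠Y = 64.12°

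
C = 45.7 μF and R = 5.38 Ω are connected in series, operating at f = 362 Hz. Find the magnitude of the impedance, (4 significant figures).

11.02 Ω

ω = 2πf = 2275 rad/s
X_C = 1/(ωC) = 9.620 Ω
Z = 5.380 − j9.620 Ω
|Z| = √(5.380² + 9.620²) = 11.02 Ω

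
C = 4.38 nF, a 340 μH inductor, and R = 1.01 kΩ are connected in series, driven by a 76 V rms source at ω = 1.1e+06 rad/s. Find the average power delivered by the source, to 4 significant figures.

X_L = ωL = 374.0 Ω
X_C = 1/(ωC) = 207.6 Ω
Net reactance X = X_L − X_C = 166.4 Ω
Z = 1010 + j166.4 Ω
|Z| = √(1010² + 166.4²) = 1024 Ω
∠Z = arctan(166.4/1010) = 9.358°
I = V/|Z| = 74.25 mA
P = VI cos φ = 76 × 0.07425 × cos(9.358°) = 5.568 W

5.568 W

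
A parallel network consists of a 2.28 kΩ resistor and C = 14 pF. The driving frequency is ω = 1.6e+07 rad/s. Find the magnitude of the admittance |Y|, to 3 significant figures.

492 μS

X_C = 1/(ωC) = 4460 Ω
Parallel: admittances add. Y = 1/R + jωC
Y = (0.000439 + j0.000224) S
|Y| = 0.000492 S → |Z| = 1/|Y| = 2030 Ω, ∠Z = −∠Y = -27.1°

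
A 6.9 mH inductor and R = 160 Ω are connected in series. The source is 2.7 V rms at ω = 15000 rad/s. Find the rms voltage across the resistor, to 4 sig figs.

2.267 V

X_L = ωL = 103.5 Ω
Z = 160.0 + j103.5 Ω
|Z| = √(160.0² + 103.5²) = 190.6 Ω
I = V/|Z| = 14.17 mA
V_R = I·|Z_R| = 0.01417 × 160.0 = 2.267 V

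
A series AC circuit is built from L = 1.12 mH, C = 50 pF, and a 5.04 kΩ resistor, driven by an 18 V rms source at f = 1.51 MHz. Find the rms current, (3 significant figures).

ω = 2πf = 9.488e+06 rad/s
X_L = ωL = 10600 Ω
X_C = 1/(ωC) = 2110 Ω
Net reactance X = X_L − X_C = 8520 Ω
Z = 5040 + j8520 Ω
|Z| = √(5040² + 8520²) = 9900 Ω
I = V/|Z| = 18/9900 = 1.82 mA

1.82 mA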